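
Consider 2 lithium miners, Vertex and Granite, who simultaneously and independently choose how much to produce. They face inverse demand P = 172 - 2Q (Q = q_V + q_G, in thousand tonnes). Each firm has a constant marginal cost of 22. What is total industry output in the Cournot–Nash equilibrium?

A representative firm's profit is π_i = q_i(172 - 2Q) - 22q_i.
Setting ∂π_i/∂q_i = 0 with rivals' quantities fixed: 150 - 4q_i - 2q_j = 0.
With identical firms every q_j equals q_i, so q_j = q_i and 150 = 6q_i, giving q_i = 25.
Total output Q = 25 + 25 = 50.

50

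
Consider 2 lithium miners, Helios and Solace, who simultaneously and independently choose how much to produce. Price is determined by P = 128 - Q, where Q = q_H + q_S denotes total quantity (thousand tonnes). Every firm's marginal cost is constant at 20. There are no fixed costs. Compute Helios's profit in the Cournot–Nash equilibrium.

1296

Each firm earns π_i = (128 - Q)q_i - 20q_i.
Setting ∂π_i/∂q_i = 0 with rivals' quantities fixed: 108 - 2q_i - q_j = 0.
By symmetry each firm produces the same amount; substituting q_j = q_i yields q_i = 108/3 = 36.
Price P = 128 - 72 = 56.
Helios's profit: (56 - 20)·36 = 1296.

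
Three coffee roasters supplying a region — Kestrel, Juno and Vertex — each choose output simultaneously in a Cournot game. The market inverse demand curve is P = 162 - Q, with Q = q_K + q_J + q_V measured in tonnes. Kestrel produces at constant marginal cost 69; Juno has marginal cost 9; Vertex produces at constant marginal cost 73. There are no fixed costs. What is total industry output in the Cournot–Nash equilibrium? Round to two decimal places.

83.75

Kestrel's profit: π_K = (162 - Q)q_K - (69q_K). Setting ∂π_K/∂q_K = 0: 93 - 2q_K - (q_J + q_V) = 0.
Juno's first-order condition: 153 - 2q_J - (q_K + q_V) = 0.
Vertex's profit: π_V = (162 - Q)q_V - (73q_V). Setting ∂π_V/∂q_V = 0: 89 - 2q_V - (q_K + q_J) = 0.
Adding the 3 first-order conditions: 335 − 4Q = 0, so Q = 335/4.
Back-substituting: q_K = (93 − 335/4) = 37/4, q_J = (153 − 335/4) = 277/4, q_V = (89 − 335/4) = 21/4.
Total output Q = 37/4 + 277/4 + 21/4 = 335/4.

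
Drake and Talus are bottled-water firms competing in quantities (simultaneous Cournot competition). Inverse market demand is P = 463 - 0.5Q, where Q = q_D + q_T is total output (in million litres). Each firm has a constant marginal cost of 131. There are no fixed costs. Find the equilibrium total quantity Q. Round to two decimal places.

A representative firm's profit is π_i = q_i(463 - 0.5Q) - 131q_i.
First-order condition (treating rivals' output as given): 332 - q_i - (1/2)q_j = 0.
By symmetry each firm produces the same amount; substituting q_j = q_i yields q_i = 332/(3/2) = 664/3.
Total output Q = 664/3 + 664/3 = 1328/3.

442.67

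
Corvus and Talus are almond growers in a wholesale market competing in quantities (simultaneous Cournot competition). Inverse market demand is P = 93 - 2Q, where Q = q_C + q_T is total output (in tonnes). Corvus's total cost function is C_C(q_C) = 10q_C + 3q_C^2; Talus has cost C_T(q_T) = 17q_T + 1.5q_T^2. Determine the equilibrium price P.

62

Corvus's profit: π_C = (93 - 2Q)q_C - (10q_C + 3q_C²). Setting ∂π_C/∂q_C = 0: 83 - 10q_C - 2(q_T) = 0.
Talus's first-order condition: 76 - 7q_T - 2(q_C) = 0.
So q_C = (83 - 2q_T)/10 and q_T = (76 - 2q_C)/7.
Solving the pair: q_C = 13/2, q_T = 9.
Total output Q = 31/2, so price P = 93 - 2·(31/2) = 62.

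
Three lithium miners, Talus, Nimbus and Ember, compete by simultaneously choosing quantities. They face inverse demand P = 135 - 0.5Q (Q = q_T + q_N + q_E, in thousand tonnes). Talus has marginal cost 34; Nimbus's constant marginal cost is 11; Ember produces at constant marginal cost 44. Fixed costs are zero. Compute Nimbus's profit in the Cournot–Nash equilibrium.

Talus's profit: π_T = (135 - 0.5Q)q_T - (34q_T). Setting ∂π_T/∂q_T = 0: 101 - q_T - (1/2)(q_N + q_E) = 0.
Nimbus's profit: π_N = (135 - 0.5Q)q_N - (11q_N). Setting ∂π_N/∂q_N = 0: 124 - q_N - (1/2)(q_T + q_E) = 0.
Ember's profit: π_E = (135 - 0.5Q)q_E - (44q_E). Setting ∂π_E/∂q_E = 0: 91 - q_E - (1/2)(q_T + q_N) = 0.
Summing all 3 equations gives 316 − 2Q = 0, hence Q = 158.
Back-substituting: q_T = (101 − 79)/(1/2) = 44, q_N = (124 − 79)/(1/2) = 90, q_E = (91 − 79)/(1/2) = 24.
Price P = 135 - (1/2)·158 = 56.
Nimbus's profit: (56 - 11)·90 = 4050.

4050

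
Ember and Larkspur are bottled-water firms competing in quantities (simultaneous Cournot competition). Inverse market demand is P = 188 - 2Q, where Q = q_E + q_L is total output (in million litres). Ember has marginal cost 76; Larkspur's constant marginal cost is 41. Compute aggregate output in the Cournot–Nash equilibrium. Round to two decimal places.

Ember's profit: π_E = (188 - 2Q)q_E - (76q_E). Setting ∂π_E/∂q_E = 0: 112 - 4q_E - 2(q_L) = 0.
Larkspur's first-order condition: 147 - 4q_L - 2(q_E) = 0.
Rearranging gives the reaction functions q_E = (112 - 2q_L)/4 and q_L = (147 - 2q_E)/4.
Substituting one into the other gives q_E = 77/6 and q_L = 91/3.
Total output Q = 77/6 + 91/3 = 259/6.

43.17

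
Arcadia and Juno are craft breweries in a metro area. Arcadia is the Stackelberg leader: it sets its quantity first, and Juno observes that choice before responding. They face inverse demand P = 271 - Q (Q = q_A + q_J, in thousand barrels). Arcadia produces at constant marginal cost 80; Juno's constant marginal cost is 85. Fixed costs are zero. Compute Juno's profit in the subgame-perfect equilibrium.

Solve by backward induction. Given q_A, the follower Juno maximises π_J = (271 - q_A - q_J)q_J - 85q_J.
∂π_J/∂q_J = 186 - q_A - 2q_J = 0 gives the reaction function q_J = (186 - q_A)/2.
The leader anticipates this reaction. Substituting into P = 271 - Q gives P = 178 - (1/2)q_A, so π_A = (178 - (1/2)q_A)q_A - 80q_A.
Leader FOC: 98 - q_A = 0, so q_A = 98.
Then q_J = (186 - 98)/2 = 44.
Price P = 271 - 142 = 129.
Juno's profit: (129 - 85)·44 = 1936.

1936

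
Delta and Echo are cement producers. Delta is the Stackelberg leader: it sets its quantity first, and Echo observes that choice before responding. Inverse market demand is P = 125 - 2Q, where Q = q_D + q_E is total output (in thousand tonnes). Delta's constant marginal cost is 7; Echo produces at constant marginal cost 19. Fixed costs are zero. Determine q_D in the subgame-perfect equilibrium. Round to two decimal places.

The follower Echo best-responds to any q_D: π_E = (125 - 2Q)q_E - 19q_E.
Follower FOC: 106 - 2q_D - 4q_E = 0, so q_E(q_D) = (106 - 2q_D)/4.
The leader anticipates this reaction. Substituting into P = 125 - 2Q gives P = 72 - q_D, so π_D = (72 - q_D)q_D - 7q_D.
Leader FOC: 65 - 2q_D = 0, so q_D = 65/2.
Then q_E = (106 - 2·(65/2))/4 = 41/4.

32.50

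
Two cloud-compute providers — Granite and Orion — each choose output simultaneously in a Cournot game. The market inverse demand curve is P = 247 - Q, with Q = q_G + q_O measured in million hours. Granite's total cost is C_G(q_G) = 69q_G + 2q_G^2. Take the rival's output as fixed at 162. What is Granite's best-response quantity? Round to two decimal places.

2.67

With the rival's output fixed at 162, Granite's profit is π_G = (247 - 162 - q_G)q_G - (69q_G + 2q_G²) = (85 - q_G)q_G - (69q_G + 2q_G²).
∂π_G/∂q_G = 16 - 6q_G = 0, so q_G = 8/3.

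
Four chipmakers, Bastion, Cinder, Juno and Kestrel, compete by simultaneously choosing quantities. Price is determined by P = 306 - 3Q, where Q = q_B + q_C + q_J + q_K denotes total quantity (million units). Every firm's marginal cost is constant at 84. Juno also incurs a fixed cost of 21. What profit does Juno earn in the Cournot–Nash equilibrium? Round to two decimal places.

636.12

A representative firm's profit is π_i = q_i(306 - 3Q) - 84q_i.
Setting ∂π_i/∂q_i = 0 with rivals' quantities fixed: 222 - 6q_i - 3·Σ_{j≠i} q_j = 0.
With identical firms every q_j equals q_i, so Σ_{j≠i} q_j = 3q_i and 222 = 15q_i, giving q_i = 74/5.
Price P = 306 - 3·(296/5) = 642/5.
Juno's profit: (642/5 - 84)·(74/5) - 21 = 636.1200.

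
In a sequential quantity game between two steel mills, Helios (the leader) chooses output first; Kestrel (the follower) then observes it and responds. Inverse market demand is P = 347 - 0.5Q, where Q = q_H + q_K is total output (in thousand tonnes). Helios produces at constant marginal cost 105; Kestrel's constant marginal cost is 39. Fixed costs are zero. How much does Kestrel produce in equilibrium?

The follower Kestrel best-responds to any q_H: π_K = (347 - 0.5Q)q_K - 39q_K.
∂π_K/∂q_K = 308 - (1/2)q_H - q_K = 0 gives the reaction function q_K = (308 - (1/2)q_H).
The leader anticipates this reaction. Substituting into P = 347 - 0.5Q gives P = 193 - (1/4)q_H, so π_H = (193 - (1/4)q_H)q_H - 105q_H.
Maximising: ∂π_H/∂q_H = 88 - (1/2)q_H = 0, giving q_H = 176.
Then q_K = (308 - (1/2)·176) = 220.

220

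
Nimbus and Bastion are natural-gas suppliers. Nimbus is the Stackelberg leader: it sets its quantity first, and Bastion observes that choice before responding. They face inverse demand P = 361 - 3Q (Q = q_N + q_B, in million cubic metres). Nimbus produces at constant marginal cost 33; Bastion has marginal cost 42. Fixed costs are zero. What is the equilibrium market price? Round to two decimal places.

Solve by backward induction. Given q_N, the follower Bastion maximises π_B = (361 - 3q_N - 3q_B)q_B - 42q_B.
Follower FOC: 319 - 3q_N - 6q_B = 0, so q_B(q_N) = (319 - 3q_N)/6.
The leader anticipates this reaction. Substituting into P = 361 - 3Q gives P = 403/2 - (3/2)q_N, so π_N = (403/2 - (3/2)q_N)q_N - 33q_N.
Leader FOC: 337/2 - 3q_N = 0, so q_N = 337/6.
Then q_B = (319 - 3·(337/6))/6 = 301/12.
Total output Q = 325/4, so price P = 361 - 3·(325/4) = 469/4.

117.25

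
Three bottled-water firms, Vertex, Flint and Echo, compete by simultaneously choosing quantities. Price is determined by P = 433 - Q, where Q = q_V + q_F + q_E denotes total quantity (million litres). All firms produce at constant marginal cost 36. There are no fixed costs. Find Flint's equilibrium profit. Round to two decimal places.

9850.56

A representative firm's profit is π_i = q_i(433 - Q) - 36q_i.
First-order condition (treating rivals' output as given): 397 - 2q_i - Σ_{j≠i} q_j = 0.
With identical firms every q_j equals q_i, so Σ_{j≠i} q_j = 2q_i and 397 = 4q_i, giving q_i = 397/4.
Price P = 433 - 1191/4 = 541/4.
Flint's profit: (541/4 - 36)·(397/4) = 9850.5625.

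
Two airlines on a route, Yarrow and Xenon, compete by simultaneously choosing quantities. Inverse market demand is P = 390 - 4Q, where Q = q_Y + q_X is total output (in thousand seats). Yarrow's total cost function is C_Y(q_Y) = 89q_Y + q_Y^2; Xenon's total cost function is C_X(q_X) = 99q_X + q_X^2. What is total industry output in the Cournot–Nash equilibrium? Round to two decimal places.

Yarrow's profit: π_Y = (390 - 4Q)q_Y - (89q_Y + q_Y²). Setting ∂π_Y/∂q_Y = 0: 301 - 10q_Y - 4(q_X) = 0.
Xenon's profit: π_X = (390 - 4Q)q_X - (99q_X + q_X²). Setting ∂π_X/∂q_X = 0: 291 - 10q_X - 4(q_Y) = 0.
Rearranging gives the reaction functions q_Y = (301 - 4q_X)/10 and q_X = (291 - 4q_Y)/10.
Solving the pair: q_Y = 923/42, q_X = 853/42.
Total output Q = 923/42 + 853/42 = 296/7.

42.29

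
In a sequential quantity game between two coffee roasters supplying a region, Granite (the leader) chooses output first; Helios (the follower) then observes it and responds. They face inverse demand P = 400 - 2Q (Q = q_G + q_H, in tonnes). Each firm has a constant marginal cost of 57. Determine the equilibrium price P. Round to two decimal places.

142.75

The follower Helios best-responds to any q_G: π_H = (400 - 2Q)q_H - 57q_H.
Setting the follower's marginal profit to zero, 343 - 2q_G - 4q_H = 0, i.e. q_H = (343 - 2q_G)/4.
Granite substitutes q_H(q_G) into its own profit: π_G = q_G(400 - 2q_G - (343 - 2q_G)/2) - 57q_G = (457/2 - q_G)q_G - 57q_G.
The leader's first-order condition 343/2 - 2q_G = 0 yields q_G = 343/4.
Then q_H = (343 - 2·(343/4))/4 = 343/8.
Total output Q = 1029/8, so price P = 400 - 2·(1029/8) = 571/4.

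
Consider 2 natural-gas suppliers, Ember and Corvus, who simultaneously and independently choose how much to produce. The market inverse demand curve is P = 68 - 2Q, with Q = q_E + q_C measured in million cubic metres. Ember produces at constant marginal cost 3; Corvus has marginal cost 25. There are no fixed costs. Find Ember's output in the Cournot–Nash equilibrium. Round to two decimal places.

14.50

Ember's profit: π_E = (68 - 2Q)q_E - (3q_E). Setting ∂π_E/∂q_E = 0: 65 - 4q_E - 2(q_C) = 0.
Corvus's first-order condition: 43 - 4q_C - 2(q_E) = 0.
Rearranging gives the reaction functions q_E = (65 - 2q_C)/4 and q_C = (43 - 2q_E)/4.
Substituting one into the other gives q_E = 29/2 and q_C = 7/2.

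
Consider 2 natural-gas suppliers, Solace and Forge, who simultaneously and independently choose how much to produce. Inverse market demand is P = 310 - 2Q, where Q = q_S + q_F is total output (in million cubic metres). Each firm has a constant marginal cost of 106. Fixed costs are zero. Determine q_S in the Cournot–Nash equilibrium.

A representative firm's profit is π_i = q_i(310 - 2Q) - 106q_i.
First-order condition (treating rivals' output as given): 204 - 4q_i - 2q_j = 0.
By symmetry each firm produces the same amount; substituting q_j = q_i yields q_i = 204/6 = 34.

34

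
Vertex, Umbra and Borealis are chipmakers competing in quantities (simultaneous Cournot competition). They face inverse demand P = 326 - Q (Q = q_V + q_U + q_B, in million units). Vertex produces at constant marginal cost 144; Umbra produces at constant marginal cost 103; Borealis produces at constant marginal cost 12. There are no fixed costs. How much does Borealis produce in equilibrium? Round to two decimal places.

134.25

Vertex's profit: π_V = (326 - Q)q_V - (144q_V). Setting ∂π_V/∂q_V = 0: 182 - 2q_V - (q_U + q_B) = 0.
Umbra's profit: π_U = (326 - Q)q_U - (103q_U). Setting ∂π_U/∂q_U = 0: 223 - 2q_U - (q_V + q_B) = 0.
Borealis's profit: π_B = (326 - Q)q_B - (12q_B). Setting ∂π_B/∂q_B = 0: 314 - 2q_B - (q_V + q_U) = 0.
Adding the 3 conditions: 719 − 2Q − 2Q = 0, i.e. Q = 719/4.
Back-substituting: q_V = (182 − 719/4) = 9/4, q_U = (223 − 719/4) = 173/4, q_B = (314 − 719/4) = 537/4.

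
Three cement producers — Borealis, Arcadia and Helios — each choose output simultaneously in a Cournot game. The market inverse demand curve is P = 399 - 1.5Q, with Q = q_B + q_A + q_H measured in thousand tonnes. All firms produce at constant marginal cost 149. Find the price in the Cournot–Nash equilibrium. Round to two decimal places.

211.50

Each firm earns π_i = (399 - 1.5Q)q_i - 149q_i.
Setting ∂π_i/∂q_i = 0 with rivals' quantities fixed: 250 - 3q_i - (3/2)·Σ_{j≠i} q_j = 0.
By symmetry each firm produces the same amount; substituting Σ_{j≠i} q_j = 2q_i yields q_i = 250/6 = 125/3.
Total output Q = 125, so price P = 399 - (3/2)·125 = 423/2.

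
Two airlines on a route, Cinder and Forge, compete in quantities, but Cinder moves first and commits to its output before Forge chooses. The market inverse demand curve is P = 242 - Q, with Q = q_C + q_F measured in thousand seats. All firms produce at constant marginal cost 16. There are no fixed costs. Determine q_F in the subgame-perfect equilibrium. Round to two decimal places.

Solve by backward induction. Given q_C, the follower Forge maximises π_F = (242 - q_C - q_F)q_F - 16q_F.
∂π_F/∂q_F = 226 - q_C - 2q_F = 0 gives the reaction function q_F = (226 - q_C)/2.
Cinder substitutes q_F(q_C) into its own profit: π_C = q_C(242 - q_C - (226 - q_C)/2) - 16q_C = (129 - (1/2)q_C)q_C - 16q_C.
The leader's first-order condition 113 - q_C = 0 yields q_C = 113.
Then q_F = (226 - 113)/2 = 113/2.

56.50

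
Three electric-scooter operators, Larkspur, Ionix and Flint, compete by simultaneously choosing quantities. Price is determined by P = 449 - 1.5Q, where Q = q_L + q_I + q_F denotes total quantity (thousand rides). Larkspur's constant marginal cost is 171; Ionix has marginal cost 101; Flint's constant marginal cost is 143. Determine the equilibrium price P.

Larkspur's profit: π_L = (449 - 1.5Q)q_L - (171q_L). Setting ∂π_L/∂q_L = 0: 278 - 3q_L - (3/2)(q_I + q_F) = 0.
Ionix's profit: π_I = (449 - 1.5Q)q_I - (101q_I). Setting ∂π_I/∂q_I = 0: 348 - 3q_I - (3/2)(q_L + q_F) = 0.
Flint's profit: π_F = (449 - 1.5Q)q_F - (143q_F). Setting ∂π_F/∂q_F = 0: 306 - 3q_F - (3/2)(q_L + q_I) = 0.
Adding the 3 first-order conditions: 932 − 6Q = 0, so Q = 466/3.
Back-substituting: q_L = (278 − 233)/(3/2) = 30, q_I = (348 − 233)/(3/2) = 230/3, q_F = (306 − 233)/(3/2) = 146/3.
Total output Q = 466/3, so price P = 449 - (3/2)·(466/3) = 216.

216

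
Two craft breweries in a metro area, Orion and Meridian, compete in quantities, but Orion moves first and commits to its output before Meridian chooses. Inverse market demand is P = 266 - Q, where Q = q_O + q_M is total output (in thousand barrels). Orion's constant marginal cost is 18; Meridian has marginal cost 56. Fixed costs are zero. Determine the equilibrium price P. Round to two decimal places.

Solve by backward induction. Given q_O, the follower Meridian maximises π_M = (266 - q_O - q_M)q_M - 56q_M.
Setting the follower's marginal profit to zero, 210 - q_O - 2q_M = 0, i.e. q_M = (210 - q_O)/2.
Orion substitutes q_M(q_O) into its own profit: π_O = q_O(266 - q_O - (210 - q_O)/2) - 18q_O = (161 - (1/2)q_O)q_O - 18q_O.
Leader FOC: 143 - q_O = 0, so q_O = 143.
Then q_M = (210 - 143)/2 = 67/2.
Total output Q = 353/2, so price P = 266 - 353/2 = 179/2.

89.50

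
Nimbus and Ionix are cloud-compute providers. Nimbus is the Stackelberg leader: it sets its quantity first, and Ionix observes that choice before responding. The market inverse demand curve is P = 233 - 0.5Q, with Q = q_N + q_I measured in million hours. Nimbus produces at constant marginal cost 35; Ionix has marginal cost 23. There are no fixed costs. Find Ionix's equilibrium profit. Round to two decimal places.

6844.50

The follower Ionix best-responds to any q_N: π_I = (233 - 0.5Q)q_I - 23q_I.
∂π_I/∂q_I = 210 - (1/2)q_N - q_I = 0 gives the reaction function q_I = (210 - (1/2)q_N).
The leader anticipates this reaction. Substituting into P = 233 - 0.5Q gives P = 128 - (1/4)q_N, so π_N = (128 - (1/4)q_N)q_N - 35q_N.
Leader FOC: 93 - (1/2)q_N = 0, so q_N = 186.
Then q_I = (210 - (1/2)·186) = 117.
Price P = 233 - (1/2)·303 = 163/2.
Ionix's profit: (163/2 - 23)·117 = 6844.5000.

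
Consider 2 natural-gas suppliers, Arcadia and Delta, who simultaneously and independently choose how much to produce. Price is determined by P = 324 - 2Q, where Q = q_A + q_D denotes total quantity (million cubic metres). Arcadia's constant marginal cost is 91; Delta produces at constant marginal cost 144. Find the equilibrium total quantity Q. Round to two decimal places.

Arcadia's profit: π_A = (324 - 2Q)q_A - (91q_A). Setting ∂π_A/∂q_A = 0: 233 - 4q_A - 2(q_D) = 0.
Delta's first-order condition: 180 - 4q_D - 2(q_A) = 0.
So q_A = (233 - 2q_D)/4 and q_D = (180 - 2q_A)/4.
Substituting one into the other gives q_A = 143/3 and q_D = 127/6.
Total output Q = 143/3 + 127/6 = 413/6.

68.83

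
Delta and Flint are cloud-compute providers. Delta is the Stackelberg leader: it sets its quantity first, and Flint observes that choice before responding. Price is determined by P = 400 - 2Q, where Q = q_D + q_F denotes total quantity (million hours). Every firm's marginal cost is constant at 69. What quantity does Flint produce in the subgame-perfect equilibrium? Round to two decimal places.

Solve by backward induction. Given q_D, the follower Flint maximises π_F = (400 - 2q_D - 2q_F)q_F - 69q_F.
Setting the follower's marginal profit to zero, 331 - 2q_D - 4q_F = 0, i.e. q_F = (331 - 2q_D)/4.
The leader anticipates this reaction. Substituting into P = 400 - 2Q gives P = 469/2 - q_D, so π_D = (469/2 - q_D)q_D - 69q_D.
The leader's first-order condition 331/2 - 2q_D = 0 yields q_D = 331/4.
Then q_F = (331 - 2·(331/4))/4 = 331/8.

41.38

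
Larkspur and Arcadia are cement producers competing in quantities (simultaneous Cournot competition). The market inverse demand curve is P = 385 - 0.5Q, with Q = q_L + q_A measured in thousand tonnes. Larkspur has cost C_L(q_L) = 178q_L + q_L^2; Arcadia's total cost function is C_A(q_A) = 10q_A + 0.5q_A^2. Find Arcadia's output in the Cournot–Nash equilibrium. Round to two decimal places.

177.65

Larkspur's profit: π_L = (385 - 0.5Q)q_L - (178q_L + q_L²). Setting ∂π_L/∂q_L = 0: 207 - 3q_L - (1/2)(q_A) = 0.
Arcadia's first-order condition: 375 - 2q_A - (1/2)(q_L) = 0.
Rearranging gives the reaction functions q_L = (207 - (1/2)q_A)/3 and q_A = (375 - (1/2)q_L)/2.
Substituting one into the other gives q_L = 906/23 and q_A = 177.6522.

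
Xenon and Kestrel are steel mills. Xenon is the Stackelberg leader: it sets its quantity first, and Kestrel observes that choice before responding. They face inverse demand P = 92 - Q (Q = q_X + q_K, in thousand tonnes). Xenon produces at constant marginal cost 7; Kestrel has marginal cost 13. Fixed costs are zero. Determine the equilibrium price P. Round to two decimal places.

29.75

The follower Kestrel best-responds to any q_X: π_K = (92 - Q)q_K - 13q_K.
Follower FOC: 79 - q_X - 2q_K = 0, so q_K(q_X) = (79 - q_X)/2.
The leader anticipates this reaction. Substituting into P = 92 - Q gives P = 105/2 - (1/2)q_X, so π_X = (105/2 - (1/2)q_X)q_X - 7q_X.
The leader's first-order condition 91/2 - q_X = 0 yields q_X = 91/2.
Then q_K = (79 - 91/2)/2 = 67/4.
Total output Q = 249/4, so price P = 92 - 249/4 = 119/4.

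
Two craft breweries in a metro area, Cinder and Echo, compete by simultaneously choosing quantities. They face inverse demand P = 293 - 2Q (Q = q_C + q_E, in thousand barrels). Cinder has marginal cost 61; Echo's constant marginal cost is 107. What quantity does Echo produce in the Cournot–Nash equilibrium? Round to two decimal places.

23.33

Cinder's profit: π_C = (293 - 2Q)q_C - (61q_C). Setting ∂π_C/∂q_C = 0: 232 - 4q_C - 2(q_E) = 0.
Echo's profit: π_E = (293 - 2Q)q_E - (107q_E). Setting ∂π_E/∂q_E = 0: 186 - 4q_E - 2(q_C) = 0.
Rearranging gives the reaction functions q_C = (232 - 2q_E)/4 and q_E = (186 - 2q_C)/4.
Substituting one into the other gives q_C = 139/3 and q_E = 70/3.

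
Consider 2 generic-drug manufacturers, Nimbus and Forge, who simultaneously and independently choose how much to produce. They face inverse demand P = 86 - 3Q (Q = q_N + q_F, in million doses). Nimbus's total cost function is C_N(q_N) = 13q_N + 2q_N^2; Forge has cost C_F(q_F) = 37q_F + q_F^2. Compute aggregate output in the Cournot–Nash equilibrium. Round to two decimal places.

Nimbus's profit: π_N = (86 - 3Q)q_N - (13q_N + 2q_N²). Setting ∂π_N/∂q_N = 0: 73 - 10q_N - 3(q_F) = 0.
Forge's first-order condition: 49 - 8q_F - 3(q_N) = 0.
Rearranging gives the reaction functions q_N = (73 - 3q_F)/10 and q_F = (49 - 3q_N)/8.
Substituting one into the other gives q_N = 437/71 and q_F = 271/71.
Total output Q = 437/71 + 271/71 = 708/71.

9.97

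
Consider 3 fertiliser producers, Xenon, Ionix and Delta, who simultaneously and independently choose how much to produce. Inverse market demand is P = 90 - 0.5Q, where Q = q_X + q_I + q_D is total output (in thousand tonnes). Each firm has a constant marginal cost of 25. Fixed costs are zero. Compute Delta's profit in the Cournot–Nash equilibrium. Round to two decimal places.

528.13

A representative firm's profit is π_i = q_i(90 - 0.5Q) - 25q_i.
First-order condition (treating rivals' output as given): 65 - q_i - (1/2)·Σ_{j≠i} q_j = 0.
By symmetry each firm produces the same amount; substituting Σ_{j≠i} q_j = 2q_i yields q_i = 65/2.
Price P = 90 - (1/2)·(195/2) = 165/4.
Delta's profit: (165/4 - 25)·(65/2) = 528.1250.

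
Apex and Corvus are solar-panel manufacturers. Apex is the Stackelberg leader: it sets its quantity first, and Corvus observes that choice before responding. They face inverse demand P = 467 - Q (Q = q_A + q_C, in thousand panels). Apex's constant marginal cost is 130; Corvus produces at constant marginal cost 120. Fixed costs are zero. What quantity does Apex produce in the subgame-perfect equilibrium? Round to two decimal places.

163.50

Solve by backward induction. Given q_A, the follower Corvus maximises π_C = (467 - q_A - q_C)q_C - 120q_C.
Follower FOC: 347 - q_A - 2q_C = 0, so q_C(q_A) = (347 - q_A)/2.
Apex substitutes q_C(q_A) into its own profit: π_A = q_A(467 - q_A - (347 - q_A)/2) - 130q_A = (587/2 - (1/2)q_A)q_A - 130q_A.
Maximising: ∂π_A/∂q_A = 327/2 - q_A = 0, giving q_A = 327/2.
Then q_C = (347 - 327/2)/2 = 367/4.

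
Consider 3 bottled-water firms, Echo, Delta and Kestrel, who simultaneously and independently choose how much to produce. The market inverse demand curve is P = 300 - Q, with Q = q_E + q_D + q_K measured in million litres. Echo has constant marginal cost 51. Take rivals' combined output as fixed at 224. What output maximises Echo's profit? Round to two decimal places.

With rivals' combined output fixed at 224, Echo's profit is π_E = (300 - 224 - q_E)q_E - (51q_E) = (76 - q_E)q_E - (51q_E).
∂π_E/∂q_E = 25 - 2q_E = 0, so q_E = 25/2.

12.50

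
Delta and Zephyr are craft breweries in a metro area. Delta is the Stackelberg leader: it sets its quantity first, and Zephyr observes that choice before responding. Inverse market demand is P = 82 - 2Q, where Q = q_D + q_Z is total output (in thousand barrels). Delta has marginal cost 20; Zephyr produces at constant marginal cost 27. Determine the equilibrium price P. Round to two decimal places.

The follower Zephyr best-responds to any q_D: π_Z = (82 - 2Q)q_Z - 27q_Z.
∂π_Z/∂q_Z = 55 - 2q_D - 4q_Z = 0 gives the reaction function q_Z = (55 - 2q_D)/4.
Delta substitutes q_Z(q_D) into its own profit: π_D = q_D(82 - 2q_D - (55 - 2q_D)/2) - 20q_D = (109/2 - q_D)q_D - 20q_D.
Maximising: ∂π_D/∂q_D = 69/2 - 2q_D = 0, giving q_D = 69/4.
Then q_Z = (55 - 2·(69/4))/4 = 41/8.
Total output Q = 179/8, so price P = 82 - 2·(179/8) = 149/4.

37.25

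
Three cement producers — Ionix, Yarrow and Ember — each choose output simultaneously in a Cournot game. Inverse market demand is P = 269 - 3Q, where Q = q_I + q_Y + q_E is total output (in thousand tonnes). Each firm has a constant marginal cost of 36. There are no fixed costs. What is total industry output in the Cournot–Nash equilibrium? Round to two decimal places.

58.25

Each firm earns π_i = (269 - 3Q)q_i - 36q_i.
First-order condition (treating rivals' output as given): 233 - 6q_i - 3·Σ_{j≠i} q_j = 0.
With identical firms every q_j equals q_i, so Σ_{j≠i} q_j = 2q_i and 233 = 12q_i, giving q_i = 233/12.
Total output Q = 233/12 + 233/12 + 233/12 = 233/4.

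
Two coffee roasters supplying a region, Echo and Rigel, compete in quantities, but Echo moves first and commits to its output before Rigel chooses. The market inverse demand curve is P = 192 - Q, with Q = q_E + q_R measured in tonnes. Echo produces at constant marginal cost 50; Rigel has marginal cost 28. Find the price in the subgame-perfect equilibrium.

The follower Rigel best-responds to any q_E: π_R = (192 - Q)q_R - 28q_R.
∂π_R/∂q_R = 164 - q_E - 2q_R = 0 gives the reaction function q_R = (164 - q_E)/2.
The leader anticipates this reaction. Substituting into P = 192 - Q gives P = 110 - (1/2)q_E, so π_E = (110 - (1/2)q_E)q_E - 50q_E.
Leader FOC: 60 - q_E = 0, so q_E = 60.
Then q_R = (164 - 60)/2 = 52.
Total output Q = 112, so price P = 192 - 112 = 80.

80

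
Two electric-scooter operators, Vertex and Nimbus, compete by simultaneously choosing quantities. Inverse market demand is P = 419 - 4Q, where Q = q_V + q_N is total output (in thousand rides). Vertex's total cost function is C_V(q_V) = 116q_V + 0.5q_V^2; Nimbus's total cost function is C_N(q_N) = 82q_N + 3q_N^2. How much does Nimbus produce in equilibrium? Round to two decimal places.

Vertex's profit: π_V = (419 - 4Q)q_V - (116q_V + (1/2)q_V²). Setting ∂π_V/∂q_V = 0: 303 - 9q_V - 4(q_N) = 0.
Nimbus's first-order condition: 337 - 14q_N - 4(q_V) = 0.
So q_V = (303 - 4q_N)/9 and q_N = (337 - 4q_V)/14.
Solving the pair: q_V = 1447/55, q_N = 1821/110.

16.55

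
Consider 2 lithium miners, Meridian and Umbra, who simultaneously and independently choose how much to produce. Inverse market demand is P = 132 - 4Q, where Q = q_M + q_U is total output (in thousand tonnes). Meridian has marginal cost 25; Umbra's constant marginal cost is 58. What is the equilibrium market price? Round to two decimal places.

Meridian's profit: π_M = (132 - 4Q)q_M - (25q_M). Setting ∂π_M/∂q_M = 0: 107 - 8q_M - 4(q_U) = 0.
Umbra's profit: π_U = (132 - 4Q)q_U - (58q_U). Setting ∂π_U/∂q_U = 0: 74 - 8q_U - 4(q_M) = 0.
So q_M = (107 - 4q_U)/8 and q_U = (74 - 4q_M)/8.
Solving the pair: q_M = 35/3, q_U = 41/12.
Total output Q = 181/12, so price P = 132 - 4·(181/12) = 215/3.

71.67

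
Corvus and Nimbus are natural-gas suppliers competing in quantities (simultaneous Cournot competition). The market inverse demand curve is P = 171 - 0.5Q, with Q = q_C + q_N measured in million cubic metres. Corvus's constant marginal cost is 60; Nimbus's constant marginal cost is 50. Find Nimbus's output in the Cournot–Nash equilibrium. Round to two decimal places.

Corvus's profit: π_C = (171 - 0.5Q)q_C - (60q_C). Setting ∂π_C/∂q_C = 0: 111 - q_C - (1/2)(q_N) = 0.
Nimbus's first-order condition: 121 - q_N - (1/2)(q_C) = 0.
So q_C = (111 - (1/2)q_N) and q_N = (121 - (1/2)q_C).
Solving the pair: q_C = 202/3, q_N = 262/3.

87.33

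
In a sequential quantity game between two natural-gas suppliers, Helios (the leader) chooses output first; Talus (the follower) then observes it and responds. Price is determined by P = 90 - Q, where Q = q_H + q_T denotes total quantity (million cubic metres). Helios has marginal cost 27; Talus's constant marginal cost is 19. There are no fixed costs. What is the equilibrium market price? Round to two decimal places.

40.75

Solve by backward induction. Given q_H, the follower Talus maximises π_T = (90 - q_H - q_T)q_T - 19q_T.
Follower FOC: 71 - q_H - 2q_T = 0, so q_T(q_H) = (71 - q_H)/2.
The leader anticipates this reaction. Substituting into P = 90 - Q gives P = 109/2 - (1/2)q_H, so π_H = (109/2 - (1/2)q_H)q_H - 27q_H.
Leader FOC: 55/2 - q_H = 0, so q_H = 55/2.
Then q_T = (71 - 55/2)/2 = 87/4.
Total output Q = 197/4, so price P = 90 - 197/4 = 163/4.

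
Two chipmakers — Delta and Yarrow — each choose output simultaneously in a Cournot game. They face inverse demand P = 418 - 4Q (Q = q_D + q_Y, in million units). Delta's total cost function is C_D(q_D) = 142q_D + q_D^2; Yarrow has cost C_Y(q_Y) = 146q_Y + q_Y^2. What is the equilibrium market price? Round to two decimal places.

Delta's profit: π_D = (418 - 4Q)q_D - (142q_D + q_D²). Setting ∂π_D/∂q_D = 0: 276 - 10q_D - 4(q_Y) = 0.
Yarrow's first-order condition: 272 - 10q_Y - 4(q_D) = 0.
Best responses: q_D = (276 - 4q_Y)/10, q_Y = (272 - 4q_D)/10.
Substituting one into the other gives q_D = 418/21 and q_Y = 404/21.
Total output Q = 274/7, so price P = 418 - 4·(274/7) = 1830/7.

261.43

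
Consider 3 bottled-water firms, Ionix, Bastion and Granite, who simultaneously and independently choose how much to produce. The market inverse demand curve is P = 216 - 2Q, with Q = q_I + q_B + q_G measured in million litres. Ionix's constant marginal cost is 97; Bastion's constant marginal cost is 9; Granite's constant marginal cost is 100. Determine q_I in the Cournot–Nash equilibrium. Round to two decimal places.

Ionix's profit: π_I = (216 - 2Q)q_I - (97q_I). Setting ∂π_I/∂q_I = 0: 119 - 4q_I - 2(q_B + q_G) = 0.
Bastion's first-order condition: 207 - 4q_B - 2(q_I + q_G) = 0.
Granite's first-order condition: 116 - 4q_G - 2(q_I + q_B) = 0.
Summing all 3 equations gives 442 − 8Q = 0, hence Q = 221/4.
Back-substituting: q_I = (119 − 221/2)/2 = 17/4, q_B = (207 − 221/2)/2 = 193/4, q_G = (116 − 221/2)/2 = 11/4.

4.25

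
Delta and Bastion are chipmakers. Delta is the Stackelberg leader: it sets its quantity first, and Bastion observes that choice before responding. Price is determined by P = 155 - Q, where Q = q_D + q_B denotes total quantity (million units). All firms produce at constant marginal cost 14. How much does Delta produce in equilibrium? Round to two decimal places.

The follower Bastion best-responds to any q_D: π_B = (155 - Q)q_B - 14q_B.
Setting the follower's marginal profit to zero, 141 - q_D - 2q_B = 0, i.e. q_B = (141 - q_D)/2.
The leader anticipates this reaction. Substituting into P = 155 - Q gives P = 169/2 - (1/2)q_D, so π_D = (169/2 - (1/2)q_D)q_D - 14q_D.
Maximising: ∂π_D/∂q_D = 141/2 - q_D = 0, giving q_D = 141/2.
Then q_B = (141 - 141/2)/2 = 141/4.

70.50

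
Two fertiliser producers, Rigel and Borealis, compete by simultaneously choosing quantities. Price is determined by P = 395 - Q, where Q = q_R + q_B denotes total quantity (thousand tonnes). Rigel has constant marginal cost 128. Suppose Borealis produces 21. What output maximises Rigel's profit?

123

With the rival's output fixed at 21, Rigel's profit is π_R = (395 - 21 - q_R)q_R - (128q_R) = (374 - q_R)q_R - (128q_R).
∂π_R/∂q_R = 246 - 2q_R = 0, so q_R = 123.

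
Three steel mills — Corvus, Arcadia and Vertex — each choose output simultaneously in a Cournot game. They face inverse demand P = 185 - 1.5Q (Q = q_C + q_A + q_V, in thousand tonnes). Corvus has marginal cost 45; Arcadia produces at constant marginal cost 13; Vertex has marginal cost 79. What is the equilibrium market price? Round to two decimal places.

80.50

Corvus's profit: π_C = (185 - 1.5Q)q_C - (45q_C). Setting ∂π_C/∂q_C = 0: 140 - 3q_C - (3/2)(q_A + q_V) = 0.
Arcadia's profit: π_A = (185 - 1.5Q)q_A - (13q_A). Setting ∂π_A/∂q_A = 0: 172 - 3q_A - (3/2)(q_C + q_V) = 0.
Vertex's first-order condition: 106 - 3q_V - (3/2)(q_C + q_A) = 0.
Summing all 3 equations gives 418 − 6Q = 0, hence Q = 209/3.
Back-substituting: q_C = (140 − 209/2)/(3/2) = 71/3, q_A = (172 − 209/2)/(3/2) = 45, q_V = (106 − 209/2)/(3/2) = 1.
Total output Q = 209/3, so price P = 185 - (3/2)·(209/3) = 161/2.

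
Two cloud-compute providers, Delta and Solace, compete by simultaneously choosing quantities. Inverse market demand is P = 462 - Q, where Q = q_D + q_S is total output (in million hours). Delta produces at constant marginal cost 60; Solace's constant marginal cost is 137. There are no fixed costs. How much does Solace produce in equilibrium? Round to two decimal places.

Delta's profit: π_D = (462 - Q)q_D - (60q_D). Setting ∂π_D/∂q_D = 0: 402 - 2q_D - (q_S) = 0.
Solace's first-order condition: 325 - 2q_S - (q_D) = 0.
Best responses: q_D = (402 - q_S)/2, q_S = (325 - q_D)/2.
Substituting one into the other gives q_D = 479/3 and q_S = 248/3.

82.67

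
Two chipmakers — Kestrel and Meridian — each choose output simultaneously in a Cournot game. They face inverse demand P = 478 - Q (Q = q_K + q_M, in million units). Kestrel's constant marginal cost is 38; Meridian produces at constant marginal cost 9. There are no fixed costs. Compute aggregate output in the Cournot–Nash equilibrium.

303

Kestrel's profit: π_K = (478 - Q)q_K - (38q_K). Setting ∂π_K/∂q_K = 0: 440 - 2q_K - (q_M) = 0.
Meridian's first-order condition: 469 - 2q_M - (q_K) = 0.
So q_K = (440 - q_M)/2 and q_M = (469 - q_K)/2.
Substituting one into the other gives q_K = 137 and q_M = 166.
Total output Q = 137 + 166 = 303.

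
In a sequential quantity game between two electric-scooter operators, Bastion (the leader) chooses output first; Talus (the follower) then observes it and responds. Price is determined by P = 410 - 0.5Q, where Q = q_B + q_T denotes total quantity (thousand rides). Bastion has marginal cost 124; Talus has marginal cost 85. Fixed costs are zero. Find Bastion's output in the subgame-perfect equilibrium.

Solve by backward induction. Given q_B, the follower Talus maximises π_T = (410 - (1/2)q_B - (1/2)q_T)q_T - 85q_T.
∂π_T/∂q_T = 325 - (1/2)q_B - q_T = 0 gives the reaction function q_T = (325 - (1/2)q_B).
The leader anticipates this reaction. Substituting into P = 410 - 0.5Q gives P = 495/2 - (1/4)q_B, so π_B = (495/2 - (1/4)q_B)q_B - 124q_B.
The leader's first-order condition 247/2 - (1/2)q_B = 0 yields q_B = 247.
Then q_T = (325 - (1/2)·247) = 403/2.

247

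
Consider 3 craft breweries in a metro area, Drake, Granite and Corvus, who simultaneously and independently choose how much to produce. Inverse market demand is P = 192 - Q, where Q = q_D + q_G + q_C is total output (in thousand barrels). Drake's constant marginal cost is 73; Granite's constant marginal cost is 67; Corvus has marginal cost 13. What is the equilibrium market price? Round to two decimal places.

86.25

Drake's profit: π_D = (192 - Q)q_D - (73q_D). Setting ∂π_D/∂q_D = 0: 119 - 2q_D - (q_G + q_C) = 0.
Granite's profit: π_G = (192 - Q)q_G - (67q_G). Setting ∂π_G/∂q_G = 0: 125 - 2q_G - (q_D + q_C) = 0.
Corvus's profit: π_C = (192 - Q)q_C - (13q_C). Setting ∂π_C/∂q_C = 0: 179 - 2q_C - (q_D + q_G) = 0.
Adding the 3 conditions: 423 − 2Q − 2Q = 0, i.e. Q = 423/4.
Back-substituting: q_D = (119 − 423/4) = 53/4, q_G = (125 − 423/4) = 77/4, q_C = (179 − 423/4) = 293/4.
Total output Q = 423/4, so price P = 192 - 423/4 = 345/4.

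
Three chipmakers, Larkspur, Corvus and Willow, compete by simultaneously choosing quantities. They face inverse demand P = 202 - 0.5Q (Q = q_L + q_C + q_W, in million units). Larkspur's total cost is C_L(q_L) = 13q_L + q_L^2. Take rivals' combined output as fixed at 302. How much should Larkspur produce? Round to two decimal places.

12.67

With rivals' combined output fixed at 302, Larkspur's profit is π_L = (202 - (1/2)·302 - (1/2)q_L)q_L - (13q_L + q_L²) = (51 - (1/2)q_L)q_L - (13q_L + q_L²).
∂π_L/∂q_L = 38 - 3q_L = 0, so q_L = 38/3.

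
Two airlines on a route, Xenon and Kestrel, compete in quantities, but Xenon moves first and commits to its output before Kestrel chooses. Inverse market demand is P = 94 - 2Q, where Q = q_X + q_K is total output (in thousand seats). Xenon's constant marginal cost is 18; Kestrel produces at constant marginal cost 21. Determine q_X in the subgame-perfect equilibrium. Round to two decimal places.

19.75

The follower Kestrel best-responds to any q_X: π_K = (94 - 2Q)q_K - 21q_K.
Setting the follower's marginal profit to zero, 73 - 2q_X - 4q_K = 0, i.e. q_K = (73 - 2q_X)/4.
Xenon substitutes q_K(q_X) into its own profit: π_X = q_X(94 - 2q_X - (73 - 2q_X)/2) - 18q_X = (115/2 - q_X)q_X - 18q_X.
Leader FOC: 79/2 - 2q_X = 0, so q_X = 79/4.
Then q_K = (73 - 2·(79/4))/4 = 67/8.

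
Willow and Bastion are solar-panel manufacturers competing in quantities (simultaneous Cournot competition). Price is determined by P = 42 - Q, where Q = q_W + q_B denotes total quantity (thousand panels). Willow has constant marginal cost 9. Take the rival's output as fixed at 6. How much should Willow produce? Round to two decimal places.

13.50

With the rival's output fixed at 6, Willow's profit is π_W = (42 - 6 - q_W)q_W - (9q_W) = (36 - q_W)q_W - (9q_W).
∂π_W/∂q_W = 27 - 2q_W = 0, so q_W = 27/2.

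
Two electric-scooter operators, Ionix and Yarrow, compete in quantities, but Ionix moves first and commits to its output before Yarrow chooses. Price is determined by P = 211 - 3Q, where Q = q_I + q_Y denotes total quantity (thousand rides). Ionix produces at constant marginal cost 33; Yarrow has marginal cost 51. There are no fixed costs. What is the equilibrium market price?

82

Solve by backward induction. Given q_I, the follower Yarrow maximises π_Y = (211 - 3q_I - 3q_Y)q_Y - 51q_Y.
∂π_Y/∂q_Y = 160 - 3q_I - 6q_Y = 0 gives the reaction function q_Y = (160 - 3q_I)/6.
The leader anticipates this reaction. Substituting into P = 211 - 3Q gives P = 131 - (3/2)q_I, so π_I = (131 - (3/2)q_I)q_I - 33q_I.
Maximising: ∂π_I/∂q_I = 98 - 3q_I = 0, giving q_I = 98/3.
Then q_Y = (160 - 3·(98/3))/6 = 31/3.
Total output Q = 43, so price P = 211 - 3·43 = 82.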